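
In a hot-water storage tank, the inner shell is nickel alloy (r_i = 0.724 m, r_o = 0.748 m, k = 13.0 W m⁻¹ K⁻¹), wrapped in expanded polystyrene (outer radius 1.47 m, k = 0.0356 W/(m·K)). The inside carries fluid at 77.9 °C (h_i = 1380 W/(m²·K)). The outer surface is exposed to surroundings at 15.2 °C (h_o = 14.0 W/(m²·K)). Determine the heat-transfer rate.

Series thermal resistances, inner to outer:
  R_conv,in = 1/(4πr²h) = 1/(4π·0.724²·1380) = 1.100×10^-4 K/W
  R_nickel alloy = (1/0.724 − 1/0.748)/(4πk) = 0.04432/(4π·13.0) = 2.713×10^-4 K/W
  R_expanded polystyrene = (1/0.748 − 1/1.47)/(4πk) = 0.6566/(4π·0.0356) = 1.468 K/W
  R_conv,out = 1/(4πr²h) = 1/(4π·1.47²·14.0) = 0.002630 K/W
ΣR = 1.100×10^-4 + 2.713×10^-4 + 1.468 + 0.002630 = 1.471 K/W
Q = ΔT/ΣR = (77.9 °C − 15.2 °C)/1.471 = 42.6 W

Q = 42.6 W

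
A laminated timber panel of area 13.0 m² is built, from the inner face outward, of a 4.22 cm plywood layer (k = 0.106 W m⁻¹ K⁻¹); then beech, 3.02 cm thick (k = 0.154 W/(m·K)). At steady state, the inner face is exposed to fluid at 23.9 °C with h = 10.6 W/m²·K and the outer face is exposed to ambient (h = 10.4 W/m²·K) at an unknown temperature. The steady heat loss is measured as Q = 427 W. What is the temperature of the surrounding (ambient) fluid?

Sum the resistances:
  R_conv,in = 1/(hA) = 1/(10.6·13.0) = 0.007257 K/W
  R_plywood = L/(kA) = 0.0422/(0.106·13.0) = 0.03062 K/W
  R_beech = L/(kA) = 0.0302/(0.154·13.0) = 0.01508 K/W
  R_conv,out = 1/(hA) = 1/(10.4·13.0) = 0.007396 K/W
ΣR = 0.06036 K/W
ΔT = Q·ΣR = 427 × 0.06036 = 25.77 K
Heat flows outward, so T_out = T_in − ΔT = 23.9 − 25.77 = -1.87 °C

T_out = -1.87 °C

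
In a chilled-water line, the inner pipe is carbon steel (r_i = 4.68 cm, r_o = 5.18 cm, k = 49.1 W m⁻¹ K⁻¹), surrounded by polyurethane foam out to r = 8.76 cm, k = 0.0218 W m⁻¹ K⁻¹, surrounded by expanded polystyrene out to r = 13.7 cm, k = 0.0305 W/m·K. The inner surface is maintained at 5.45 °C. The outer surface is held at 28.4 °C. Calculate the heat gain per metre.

Q' = 3.72 W/m

Treat each layer as a resistance in series:
  R'_carbon steel = ln(0.0518/0.0468)/(2πk) = 0.1015/(2π·49.1) = 3.290×10^-4 m·K/W
  R'_polyurethane foam = ln(0.0876/0.0518)/(2πk) = 0.5254/(2π·0.0218) = 3.836 m·K/W
  R'_expanded polystyrene = ln(0.137/0.0876)/(2πk) = 0.4472/(2π·0.0305) = 2.334 m·K/W
ΣR = 3.290×10^-4 + 3.836 + 2.334 = 6.170 m·K/W
Q' = ΔT/ΣR = (5.45 °C − 28.4 °C)/6.170 = -3.72 W/m
(Negative Q' ⇒ heat flows inward; heat gain = 3.72 W/m.)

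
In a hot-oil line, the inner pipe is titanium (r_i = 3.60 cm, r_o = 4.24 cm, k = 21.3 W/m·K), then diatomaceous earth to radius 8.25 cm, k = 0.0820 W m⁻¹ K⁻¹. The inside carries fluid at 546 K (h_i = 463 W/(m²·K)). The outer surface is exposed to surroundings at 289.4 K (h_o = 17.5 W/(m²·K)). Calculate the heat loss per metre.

Q' = 182 W/m

Resistance network (inner→outer):
  R'_conv,in = 1/(2πr h) = 1/(2π·0.0360·463) = 0.009549 m·K/W
  R'_titanium = ln(0.0424/0.0360)/(2πk) = 0.1636/(2π·21.3) = 0.001223 m·K/W
  R'_diatomaceous earth = ln(0.0825/0.0424)/(2πk) = 0.6656/(2π·0.0820) = 1.292 m·K/W
  R'_conv,out = 1/(2πr h) = 1/(2π·0.0825·17.5) = 0.1102 m·K/W
ΣR = 0.009549 + 0.001223 + 1.292 + 0.1102 = 1.413 m·K/W
Q' = ΔT/ΣR = (546 K − 289.4 K)/1.413 = 182 W/m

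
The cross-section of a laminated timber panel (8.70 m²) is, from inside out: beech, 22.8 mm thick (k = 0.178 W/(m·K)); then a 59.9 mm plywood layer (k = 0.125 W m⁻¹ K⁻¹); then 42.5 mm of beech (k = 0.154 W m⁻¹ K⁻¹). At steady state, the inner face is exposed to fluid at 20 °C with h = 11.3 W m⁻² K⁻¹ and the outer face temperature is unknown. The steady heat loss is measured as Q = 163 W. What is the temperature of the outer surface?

Sum the resistances:
  R_conv,in = 1/(hA) = 1/(11.3·8.70) = 0.01017 K/W
  R_beech = L/(kA) = 0.0228/(0.178·8.70) = 0.01472 K/W
  R_plywood = L/(kA) = 0.0599/(0.125·8.70) = 0.05508 K/W
  R_beech = L/(kA) = 0.0425/(0.154·8.70) = 0.03172 K/W
ΣR = 0.1117 K/W
ΔT = Q·ΣR = 163 × 0.1117 = 18.21 K
Heat flows outward, so T_out = T_in − ΔT = 20 − 18.21 = 1.79 °C

T_out = 1.79 °C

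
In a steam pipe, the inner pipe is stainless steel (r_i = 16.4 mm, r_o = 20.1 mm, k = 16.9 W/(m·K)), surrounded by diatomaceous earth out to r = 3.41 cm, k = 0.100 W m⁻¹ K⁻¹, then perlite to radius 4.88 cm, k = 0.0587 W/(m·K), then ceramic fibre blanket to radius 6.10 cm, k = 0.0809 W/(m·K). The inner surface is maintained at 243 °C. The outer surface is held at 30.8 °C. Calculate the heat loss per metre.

Resistance network (inner→outer):
  R'_stainless steel = ln(0.0201/0.0164)/(2πk) = 0.2034/(2π·16.9) = 0.001916 m·K/W
  R'_diatomaceous earth = ln(0.0341/0.0201)/(2πk) = 0.5286/(2π·0.100) = 0.8413 m·K/W
  R'_perlite = ln(0.0488/0.0341)/(2πk) = 0.3584/(2π·0.0587) = 0.9718 m·K/W
  R'_ceramic fibre blanket = ln(0.0610/0.0488)/(2πk) = 0.2231/(2π·0.0809) = 0.4390 m·K/W
ΣR = 0.001916 + 0.8413 + 0.9718 + 0.4390 = 2.254 m·K/W
Q' = ΔT/ΣR = (243 °C − 30.8 °C)/2.254 = 94.1 W/m

Q' = 94.1 W/m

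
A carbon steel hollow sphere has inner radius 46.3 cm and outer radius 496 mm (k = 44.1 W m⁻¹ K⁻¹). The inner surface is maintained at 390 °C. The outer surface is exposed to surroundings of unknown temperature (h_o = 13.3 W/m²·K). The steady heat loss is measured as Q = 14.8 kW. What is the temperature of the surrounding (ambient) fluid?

T_out = 26.2 °C

Sum the resistances:
  R_carbon steel = (1/0.463 − 1/0.496)/(4πk) = 0.1437/(4π·44.1) = 2.593×10^-4 K/W
  R_conv,out = 1/(4πr²h) = 1/(4π·0.496²·13.3) = 0.02432 K/W
ΣR = 0.02458 K/W
ΔT = Q·ΣR = 14800 × 0.02458 = 363.8 K
Heat flows outward, so T_out = T_in − ΔT = 390 − 363.8 = 26.2 °C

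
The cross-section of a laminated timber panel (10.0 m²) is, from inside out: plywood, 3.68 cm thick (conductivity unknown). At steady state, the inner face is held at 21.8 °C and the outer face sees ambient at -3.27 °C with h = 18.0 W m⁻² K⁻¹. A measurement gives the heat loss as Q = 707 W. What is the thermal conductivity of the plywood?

k = 0.123 W/m·K

ΣR = ΔT/Q = |21.8 − -3.27|/707 = 0.03546 K/W
Known resistances:
  R_conv,out = 1/(hA) = 1/(18.0·10.0) = 0.005556 K/W
R_plywood = ΣR − ΣR_known = 0.03546 − 0.005556 = 0.02990 K/W
L/(kA) = 0.02990 ⇒ k = 0.0368/(0.02990·10.0) = 0.123 W/m·K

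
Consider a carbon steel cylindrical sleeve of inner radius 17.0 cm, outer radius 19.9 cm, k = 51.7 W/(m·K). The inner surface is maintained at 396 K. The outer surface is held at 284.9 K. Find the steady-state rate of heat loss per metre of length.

Q' = 2.29×10^5 W/m

Q' = 2πk·ΔT/ln(r₂/r₁) = 2π × 51.7 × 111.1 / ln(0.199/0.170) = 2.29×10^5 W/m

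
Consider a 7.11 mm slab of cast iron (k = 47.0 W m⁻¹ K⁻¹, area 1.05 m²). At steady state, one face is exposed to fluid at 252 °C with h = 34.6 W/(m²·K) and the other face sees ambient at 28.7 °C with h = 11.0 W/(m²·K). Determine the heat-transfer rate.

Q = 1950 W

Resistance network (inner→outer):
  R_conv,in = 1/(hA) = 1/(34.6·1.05) = 0.02753 K/W
  R_cast iron = L/(kA) = 0.00711/(47.0·1.05) = 1.441×10^-4 K/W
  R_conv,out = 1/(hA) = 1/(11.0·1.05) = 0.08658 K/W
ΣR = 0.02753 + 1.441×10^-4 + 0.08658 = 0.1143 K/W
Q = ΔT/ΣR = (252 °C − 28.7 °C)/0.1143 = 1950 W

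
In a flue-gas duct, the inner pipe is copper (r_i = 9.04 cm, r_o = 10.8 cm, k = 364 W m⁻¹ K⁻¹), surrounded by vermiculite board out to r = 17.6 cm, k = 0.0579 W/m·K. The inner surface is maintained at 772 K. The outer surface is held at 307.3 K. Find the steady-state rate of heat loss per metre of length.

Q' = 346 W/m

Resistance network (inner→outer):
  R'_copper = ln(0.108/0.0904)/(2πk) = 0.1779/(2π·364) = 7.778×10^-5 m·K/W
  R'_vermiculite board = ln(0.176/0.108)/(2πk) = 0.4884/(2π·0.0579) = 1.342 m·K/W
ΣR = 7.778×10^-5 + 1.342 = 1.342 m·K/W
Q' = ΔT/ΣR = (772 K − 307.3 K)/1.342 = 346 W/m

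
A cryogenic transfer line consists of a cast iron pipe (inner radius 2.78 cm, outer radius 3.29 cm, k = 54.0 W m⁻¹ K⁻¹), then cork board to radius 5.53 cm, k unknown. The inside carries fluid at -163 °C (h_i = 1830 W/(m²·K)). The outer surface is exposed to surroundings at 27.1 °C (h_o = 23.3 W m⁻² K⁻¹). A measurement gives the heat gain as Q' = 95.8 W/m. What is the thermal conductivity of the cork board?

ΣR = ΔT/Q' = |-163 − 27.1|/95.8 = 1.984 m·K/W
Known resistances:
  R'_conv,in = 1/(2πr h) = 1/(2π·0.0278·1830) = 0.003128 m·K/W
  R'_cast iron = ln(0.0329/0.0278)/(2πk) = 0.1684/(2π·54.0) = 4.964×10^-4 m·K/W
  R'_conv,out = 1/(2πr h) = 1/(2π·0.0553·23.3) = 0.1235 m·K/W
R_cork board = ΣR − ΣR_known = 1.984 − 0.1271 = 1.857 m·K/W
ln(r₂/r₁)/(2πk) = 1.857 ⇒ k = 0.5193/(2π·1.857) = 0.0445 W/m·K

k = 0.0445 W/m·K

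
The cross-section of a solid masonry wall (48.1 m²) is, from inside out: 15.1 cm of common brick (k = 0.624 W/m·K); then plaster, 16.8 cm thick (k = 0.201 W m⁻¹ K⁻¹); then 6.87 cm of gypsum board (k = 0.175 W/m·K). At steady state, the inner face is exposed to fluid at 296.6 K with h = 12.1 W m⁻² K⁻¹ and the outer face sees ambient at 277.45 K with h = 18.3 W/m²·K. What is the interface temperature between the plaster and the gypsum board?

T = 282.78 K

Treat each layer as a resistance in series:
  R_conv,in = 1/(hA) = 1/(12.1·48.1) = 0.001718 K/W
  R_common brick = L/(kA) = 0.151/(0.624·48.1) = 0.005031 K/W
  R_plaster = L/(kA) = 0.168/(0.201·48.1) = 0.01738 K/W
  R_gypsum board = L/(kA) = 0.0687/(0.175·48.1) = 0.008162 K/W
  R_conv,out = 1/(hA) = 1/(18.3·48.1) = 0.001136 K/W
ΣR = 0.001718 + 0.005031 + 0.01738 + 0.008162 + 0.001136 = 0.03343 K/W
Q = ΔT/ΣR = (296.6 K − 277.45 K)/0.03343 = 572.8 W
From the inner boundary to the plaster/gypsum board interface, ΣR_partial = 0.02413 K/W.
T_interface = T_in − Q·ΣR_partial = 296.6 K − (572.8)(0.02413) = 282.78 K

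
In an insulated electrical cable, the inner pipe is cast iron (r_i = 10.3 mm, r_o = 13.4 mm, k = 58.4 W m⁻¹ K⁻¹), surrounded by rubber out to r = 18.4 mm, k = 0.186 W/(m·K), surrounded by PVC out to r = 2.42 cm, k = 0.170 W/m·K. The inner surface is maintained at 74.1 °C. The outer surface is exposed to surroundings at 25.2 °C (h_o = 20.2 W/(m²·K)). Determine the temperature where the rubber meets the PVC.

T = 58.5 °C

Resistance network (inner→outer):
  R'_cast iron = ln(0.0134/0.0103)/(2πk) = 0.2631/(2π·58.4) = 7.170×10^-4 m·K/W
  R'_rubber = ln(0.0184/0.0134)/(2πk) = 0.3171/(2π·0.186) = 0.2713 m·K/W
  R'_PVC = ln(0.0242/0.0184)/(2πk) = 0.2740/(2π·0.170) = 0.2565 m·K/W
  R'_conv,out = 1/(2πr h) = 1/(2π·0.0242·20.2) = 0.3256 m·K/W
ΣR = 7.170×10^-4 + 0.2713 + 0.2565 + 0.3256 = 0.8541 m·K/W
Q' = ΔT/ΣR = (74.1 °C − 25.2 °C)/0.8541 = 57.25 W/m
From the inner boundary to the rubber/PVC interface, ΣR_partial = 0.2720 m·K/W.
T_interface = T_in − Q'·ΣR_partial = 74.1 °C − (57.25)(0.2720) = 58.5 °C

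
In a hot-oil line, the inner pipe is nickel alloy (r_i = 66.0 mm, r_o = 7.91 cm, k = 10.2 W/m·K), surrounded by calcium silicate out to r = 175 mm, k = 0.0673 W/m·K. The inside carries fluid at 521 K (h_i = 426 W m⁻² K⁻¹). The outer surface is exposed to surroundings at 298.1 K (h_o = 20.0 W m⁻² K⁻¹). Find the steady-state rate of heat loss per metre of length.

Resistance network (inner→outer):
  R'_conv,in = 1/(2πr h) = 1/(2π·0.0660·426) = 0.005661 m·K/W
  R'_nickel alloy = ln(0.0791/0.0660)/(2πk) = 0.1811/(2π·10.2) = 0.002825 m·K/W
  R'_calcium silicate = ln(0.175/0.0791)/(2πk) = 0.7941/(2π·0.0673) = 1.878 m·K/W
  R'_conv,out = 1/(2πr h) = 1/(2π·0.175·20.0) = 0.04547 m·K/W
ΣR = 0.005661 + 0.002825 + 1.878 + 0.04547 = 1.932 m·K/W
Q' = ΔT/ΣR = (521 K − 298.1 K)/1.932 = 115 W/m

Q' = 115 W/m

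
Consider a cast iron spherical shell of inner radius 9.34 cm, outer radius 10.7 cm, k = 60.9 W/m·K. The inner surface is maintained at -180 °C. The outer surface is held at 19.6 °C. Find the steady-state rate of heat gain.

Q = 112 kW

Q = 4πk·ΔT/(1/r₁ − 1/r₂) = 4π × 60.9 × 199.6 / (1/0.0934 − 1/0.107) = 1.12×10^5 W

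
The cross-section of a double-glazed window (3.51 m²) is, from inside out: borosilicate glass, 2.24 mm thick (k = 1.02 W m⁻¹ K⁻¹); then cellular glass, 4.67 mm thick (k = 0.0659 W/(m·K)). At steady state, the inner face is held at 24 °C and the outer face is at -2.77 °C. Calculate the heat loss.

Series thermal resistances, inner to outer:
  R_borosilicate glass = L/(kA) = 0.00224/(1.02·3.51) = 6.257×10^-4 K/W
  R_cellular glass = L/(kA) = 0.00467/(0.0659·3.51) = 0.02019 K/W
ΣR = 6.257×10^-4 + 0.02019 = 0.02082 K/W
Q = ΔT/ΣR = (24 °C − -2.77 °C)/0.02082 = 1290 W

Q = 1290 W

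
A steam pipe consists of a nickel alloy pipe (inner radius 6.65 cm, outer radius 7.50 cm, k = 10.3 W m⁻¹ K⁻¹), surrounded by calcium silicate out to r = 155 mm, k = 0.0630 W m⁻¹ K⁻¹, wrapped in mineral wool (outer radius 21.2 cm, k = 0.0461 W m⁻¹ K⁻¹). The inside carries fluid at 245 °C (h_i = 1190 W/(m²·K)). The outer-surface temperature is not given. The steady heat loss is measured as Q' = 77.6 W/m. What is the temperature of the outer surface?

T_out = 18.5 °C

Sum the resistances:
  R'_conv,in = 1/(2πr h) = 1/(2π·0.0665·1190) = 0.002011 m·K/W
  R'_nickel alloy = ln(0.0750/0.0665)/(2πk) = 0.1203/(2π·10.3) = 0.001859 m·K/W
  R'_calcium silicate = ln(0.155/0.0750)/(2πk) = 0.7259/(2π·0.0630) = 1.834 m·K/W
  R'_mineral wool = ln(0.212/0.155)/(2πk) = 0.3132/(2π·0.0461) = 1.081 m·K/W
ΣR = 2.919 m·K/W
ΔT = Q'·ΣR = 77.6 × 2.919 = 226.5 K
Heat flows outward, so T_out = T_in − ΔT = 245 − 226.5 = 18.5 °C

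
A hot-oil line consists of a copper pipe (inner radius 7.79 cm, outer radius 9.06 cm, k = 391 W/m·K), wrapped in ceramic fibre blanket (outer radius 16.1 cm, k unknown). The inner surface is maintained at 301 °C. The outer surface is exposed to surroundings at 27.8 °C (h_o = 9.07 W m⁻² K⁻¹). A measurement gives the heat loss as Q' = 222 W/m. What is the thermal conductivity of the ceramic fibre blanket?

ΣR = ΔT/Q' = |301 − 27.8|/222 = 1.231 m·K/W
Known resistances:
  R'_copper = ln(0.0906/0.0779)/(2πk) = 0.1510/(2π·391) = 6.148×10^-5 m·K/W
  R'_conv,out = 1/(2πr h) = 1/(2π·0.161·9.07) = 0.1090 m·K/W
R_ceramic fibre blanket = ΣR − ΣR_known = 1.231 − 0.1091 = 1.122 m·K/W
ln(r₂/r₁)/(2πk) = 1.122 ⇒ k = 0.5750/(2π·1.122) = 0.0816 W/m·K

k = 0.0816 W/m·K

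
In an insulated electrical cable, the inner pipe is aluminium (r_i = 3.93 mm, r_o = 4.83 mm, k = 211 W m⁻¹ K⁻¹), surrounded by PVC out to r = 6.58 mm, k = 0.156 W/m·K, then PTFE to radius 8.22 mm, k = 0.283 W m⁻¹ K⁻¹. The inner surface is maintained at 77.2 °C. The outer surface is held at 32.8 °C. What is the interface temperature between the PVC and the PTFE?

Series thermal resistances, inner to outer:
  R'_aluminium = ln(0.00483/0.00393)/(2πk) = 0.2062/(2π·211) = 1.555×10^-4 m·K/W
  R'_PVC = ln(0.00658/0.00483)/(2πk) = 0.3092/(2π·0.156) = 0.3154 m·K/W
  R'_PTFE = ln(0.00822/0.00658)/(2πk) = 0.2225/(2π·0.283) = 0.1252 m·K/W
ΣR = 1.555×10^-4 + 0.3154 + 0.1252 = 0.4408 m·K/W
Q' = ΔT/ΣR = (77.2 °C − 32.8 °C)/0.4408 = 100.7 W/m
From the inner boundary to the PVC/PTFE interface, ΣR_partial = 0.3156 m·K/W.
T_interface = T_in − Q'·ΣR_partial = 77.2 °C − (100.7)(0.3156) = 45.4 °C

T = 45.4 °C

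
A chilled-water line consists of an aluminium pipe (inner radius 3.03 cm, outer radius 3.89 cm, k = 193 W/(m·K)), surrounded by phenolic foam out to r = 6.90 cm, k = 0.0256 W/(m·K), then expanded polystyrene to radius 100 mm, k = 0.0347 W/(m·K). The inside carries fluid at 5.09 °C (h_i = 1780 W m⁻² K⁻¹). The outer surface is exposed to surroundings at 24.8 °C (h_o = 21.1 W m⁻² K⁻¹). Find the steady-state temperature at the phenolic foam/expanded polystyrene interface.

T = 18.2 °C

Resistance network (inner→outer):
  R'_conv,in = 1/(2πr h) = 1/(2π·0.0303·1780) = 0.002951 m·K/W
  R'_aluminium = ln(0.0389/0.0303)/(2πk) = 0.2498/(2π·193) = 2.060×10^-4 m·K/W
  R'_phenolic foam = ln(0.0690/0.0389)/(2πk) = 0.5731/(2π·0.0256) = 3.563 m·K/W
  R'_expanded polystyrene = ln(0.100/0.0690)/(2πk) = 0.3711/(2π·0.0347) = 1.702 m·K/W
  R'_conv,out = 1/(2πr h) = 1/(2π·0.100·21.1) = 0.07543 m·K/W
ΣR = 0.002951 + 2.060×10^-4 + 3.563 + 1.702 + 0.07543 = 5.344 m·K/W
Q' = ΔT/ΣR = (5.09 °C − 24.8 °C)/5.344 = -3.688 W/m
From the inner boundary to the phenolic foam/expanded polystyrene interface, ΣR_partial = 3.566 m·K/W.
T_interface = T_in − Q'·ΣR_partial = 5.09 °C − (-3.688)(3.566) = 18.2 °C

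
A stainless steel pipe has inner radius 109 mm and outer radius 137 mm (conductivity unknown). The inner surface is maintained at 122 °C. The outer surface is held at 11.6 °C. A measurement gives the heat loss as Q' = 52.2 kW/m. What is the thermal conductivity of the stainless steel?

ΣR = ΔT/Q' = |122 − 11.6|/52200 = 0.002115 m·K/W
ln(r₂/r₁)/(2πk) = 0.002115 ⇒ k = 0.2286/(2π·0.002115) = 17.2 W/m·K

k = 17.2 W/m·K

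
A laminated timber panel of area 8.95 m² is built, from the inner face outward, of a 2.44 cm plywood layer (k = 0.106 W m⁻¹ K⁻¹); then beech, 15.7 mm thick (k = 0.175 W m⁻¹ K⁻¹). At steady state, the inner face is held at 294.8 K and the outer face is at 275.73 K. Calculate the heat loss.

Series thermal resistances, inner to outer:
  R_plywood = L/(kA) = 0.0244/(0.106·8.95) = 0.02572 K/W
  R_beech = L/(kA) = 0.0157/(0.175·8.95) = 0.01002 K/W
ΣR = 0.02572 + 0.01002 = 0.03574 K/W
Q = ΔT/ΣR = (294.8 K − 275.73 K)/0.03574 = 534 W

Q = 534 W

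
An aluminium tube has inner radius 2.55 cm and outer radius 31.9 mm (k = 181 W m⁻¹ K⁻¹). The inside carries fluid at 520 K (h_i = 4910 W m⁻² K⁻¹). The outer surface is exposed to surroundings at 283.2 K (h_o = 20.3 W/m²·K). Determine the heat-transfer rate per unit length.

Q' = 958 W/m

Resistance network (inner→outer):
  R'_conv,in = 1/(2πr h) = 1/(2π·0.0255·4910) = 0.001271 m·K/W
  R'_aluminium = ln(0.0319/0.0255)/(2πk) = 0.2239/(2π·181) = 1.969×10^-4 m·K/W
  R'_conv,out = 1/(2πr h) = 1/(2π·0.0319·20.3) = 0.2458 m·K/W
ΣR = 0.001271 + 1.969×10^-4 + 0.2458 = 0.2473 m·K/W
Q' = ΔT/ΣR = (520 K − 283.2 K)/0.2473 = 958 W/m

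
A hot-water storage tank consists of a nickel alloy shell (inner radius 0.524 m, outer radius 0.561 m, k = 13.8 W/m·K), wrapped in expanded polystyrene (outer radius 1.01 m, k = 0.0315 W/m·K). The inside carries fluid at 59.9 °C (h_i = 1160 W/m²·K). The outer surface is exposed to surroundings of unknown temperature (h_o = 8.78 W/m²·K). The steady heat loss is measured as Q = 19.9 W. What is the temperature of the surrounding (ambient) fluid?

T_out = 19.9 °C

Sum the resistances:
  R_conv,in = 1/(4πr²h) = 1/(4π·0.524²·1160) = 2.498×10^-4 K/W
  R_nickel alloy = (1/0.524 − 1/0.561)/(4πk) = 0.1259/(4π·13.8) = 7.258×10^-4 K/W
  R_expanded polystyrene = (1/0.561 − 1/1.01)/(4πk) = 0.7924/(4π·0.0315) = 2.002 K/W
  R_conv,out = 1/(4πr²h) = 1/(4π·1.01²·8.78) = 0.008885 K/W
ΣR = 2.012 K/W
ΔT = Q·ΣR = 19.9 × 2.012 = 40.04 K
Heat flows outward, so T_out = T_in − ΔT = 59.9 − 40.04 = 19.9 °C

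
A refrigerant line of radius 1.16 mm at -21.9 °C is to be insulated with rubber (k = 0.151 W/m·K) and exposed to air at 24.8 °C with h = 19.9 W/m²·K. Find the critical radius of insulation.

For a cylinder, r_cr = k_ins/h = 0.151/19.9 = 0.00759 m = 0.759 cm

r_cr = 0.759 cm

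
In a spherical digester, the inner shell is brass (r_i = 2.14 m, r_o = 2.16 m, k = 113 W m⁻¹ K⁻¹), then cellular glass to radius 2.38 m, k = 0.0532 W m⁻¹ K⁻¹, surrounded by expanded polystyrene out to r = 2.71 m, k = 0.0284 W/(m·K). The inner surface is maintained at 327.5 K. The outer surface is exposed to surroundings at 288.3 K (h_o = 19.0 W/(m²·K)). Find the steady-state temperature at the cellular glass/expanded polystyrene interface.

T = 315.4 K

Series thermal resistances, inner to outer:
  R_brass = (1/2.14 − 1/2.16)/(4πk) = 0.004327/(4π·113) = 3.047×10^-6 K/W
  R_cellular glass = (1/2.16 − 1/2.38)/(4πk) = 0.04279/(4π·0.0532) = 0.06401 K/W
  R_expanded polystyrene = (1/2.38 − 1/2.71)/(4πk) = 0.05116/(4π·0.0284) = 0.1434 K/W
  R_conv,out = 1/(4πr²h) = 1/(4π·2.71²·19.0) = 5.703×10^-4 K/W
ΣR = 3.047×10^-6 + 0.06401 + 0.1434 + 5.703×10^-4 = 0.2080 K/W
Q = ΔT/ΣR = (327.5 K − 288.3 K)/0.2080 = 188.5 W
From the inner boundary to the cellular glass/expanded polystyrene interface, ΣR_partial = 0.06401 K/W.
T_interface = T_in − Q·ΣR_partial = 327.5 K − (188.5)(0.06401) = 315.4 K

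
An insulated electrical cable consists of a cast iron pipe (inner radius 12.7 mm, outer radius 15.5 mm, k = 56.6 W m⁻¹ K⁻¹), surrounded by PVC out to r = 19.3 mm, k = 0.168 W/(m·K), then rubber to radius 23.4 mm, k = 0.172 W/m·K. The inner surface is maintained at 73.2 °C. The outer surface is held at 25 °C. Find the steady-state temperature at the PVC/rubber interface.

Series thermal resistances, inner to outer:
  R'_cast iron = ln(0.0155/0.0127)/(2πk) = 0.1992/(2π·56.6) = 5.602×10^-4 m·K/W
  R'_PVC = ln(0.0193/0.0155)/(2πk) = 0.2193/(2π·0.168) = 0.2077 m·K/W
  R'_rubber = ln(0.0234/0.0193)/(2πk) = 0.1926/(2π·0.172) = 0.1782 m·K/W
ΣR = 5.602×10^-4 + 0.2077 + 0.1782 = 0.3865 m·K/W
Q' = ΔT/ΣR = (73.2 °C − 25 °C)/0.3865 = 124.7 W/m
From the inner boundary to the PVC/rubber interface, ΣR_partial = 0.2083 m·K/W.
T_interface = T_in − Q'·ΣR_partial = 73.2 °C − (124.7)(0.2083) = 47.2 °C

T = 47.2 °C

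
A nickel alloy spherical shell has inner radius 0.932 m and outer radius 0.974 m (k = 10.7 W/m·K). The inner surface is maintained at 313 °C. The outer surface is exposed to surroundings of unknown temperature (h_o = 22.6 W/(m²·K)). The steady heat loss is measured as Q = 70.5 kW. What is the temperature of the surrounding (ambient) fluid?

Sum the resistances:
  R_nickel alloy = (1/0.932 − 1/0.974)/(4πk) = 0.04627/(4π·10.7) = 3.441×10^-4 K/W
  R_conv,out = 1/(4πr²h) = 1/(4π·0.974²·22.6) = 0.003712 K/W
ΣR = 0.004056 K/W
ΔT = Q·ΣR = 70500 × 0.004056 = 285.9 K
Heat flows outward, so T_out = T_in − ΔT = 313 − 285.9 = 27.1 °C

T_out = 27.1 °C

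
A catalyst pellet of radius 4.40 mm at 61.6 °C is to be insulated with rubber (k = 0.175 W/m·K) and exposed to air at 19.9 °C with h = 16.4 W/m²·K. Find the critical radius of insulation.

For a sphere, r_cr = 2k_ins/h = 2·0.175/16.4 = 0.0213 m = 2.13 cm

r_cr = 2.13 cm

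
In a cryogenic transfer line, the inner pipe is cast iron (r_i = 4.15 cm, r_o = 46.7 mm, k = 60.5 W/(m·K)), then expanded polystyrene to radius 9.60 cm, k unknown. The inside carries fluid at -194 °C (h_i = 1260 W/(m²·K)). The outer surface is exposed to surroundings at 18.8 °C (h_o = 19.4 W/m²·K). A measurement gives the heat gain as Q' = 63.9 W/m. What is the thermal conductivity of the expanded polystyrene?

ΣR = ΔT/Q' = |-194 − 18.8|/63.9 = 3.330 m·K/W
Known resistances:
  R'_conv,in = 1/(2πr h) = 1/(2π·0.0415·1260) = 0.003044 m·K/W
  R'_cast iron = ln(0.0467/0.0415)/(2πk) = 0.1181/(2π·60.5) = 3.106×10^-4 m·K/W
  R'_conv,out = 1/(2πr h) = 1/(2π·0.0960·19.4) = 0.08546 m·K/W
R_expanded polystyrene = ΣR − ΣR_known = 3.330 − 0.08881 = 3.241 m·K/W
ln(r₂/r₁)/(2πk) = 3.241 ⇒ k = 0.7206/(2π·3.241) = 0.0354 W/m·K

k = 0.0354 W/m·K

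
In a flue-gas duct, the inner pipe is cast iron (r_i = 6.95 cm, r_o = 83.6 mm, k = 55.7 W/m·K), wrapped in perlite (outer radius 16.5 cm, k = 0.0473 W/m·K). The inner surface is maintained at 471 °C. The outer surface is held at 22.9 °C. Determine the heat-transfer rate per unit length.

Q' = 196 W/m

Resistance network (inner→outer):
  R'_cast iron = ln(0.0836/0.0695)/(2πk) = 0.1847/(2π·55.7) = 5.278×10^-4 m·K/W
  R'_perlite = ln(0.165/0.0836)/(2πk) = 0.6799/(2π·0.0473) = 2.288 m·K/W
ΣR = 5.278×10^-4 + 2.288 = 2.289 m·K/W
Q' = ΔT/ΣR = (471 °C − 22.9 °C)/2.289 = 196 W/m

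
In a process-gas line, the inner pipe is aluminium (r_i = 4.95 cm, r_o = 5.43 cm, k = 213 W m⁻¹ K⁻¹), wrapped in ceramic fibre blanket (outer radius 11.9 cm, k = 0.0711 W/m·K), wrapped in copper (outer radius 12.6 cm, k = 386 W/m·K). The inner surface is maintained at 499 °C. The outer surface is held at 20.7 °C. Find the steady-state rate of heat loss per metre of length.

Q' = 272 W/m

Resistance network (inner→outer):
  R'_aluminium = ln(0.0543/0.0495)/(2πk) = 0.09255/(2π·213) = 6.916×10^-5 m·K/W
  R'_ceramic fibre blanket = ln(0.119/0.0543)/(2πk) = 0.7846/(2π·0.0711) = 1.756 m·K/W
  R'_copper = ln(0.126/0.119)/(2πk) = 0.05716/(2π·386) = 2.357×10^-5 m·K/W
ΣR = 6.916×10^-5 + 1.756 + 2.357×10^-5 = 1.756 m·K/W
Q' = ΔT/ΣR = (499 °C − 20.7 °C)/1.756 = 272 W/m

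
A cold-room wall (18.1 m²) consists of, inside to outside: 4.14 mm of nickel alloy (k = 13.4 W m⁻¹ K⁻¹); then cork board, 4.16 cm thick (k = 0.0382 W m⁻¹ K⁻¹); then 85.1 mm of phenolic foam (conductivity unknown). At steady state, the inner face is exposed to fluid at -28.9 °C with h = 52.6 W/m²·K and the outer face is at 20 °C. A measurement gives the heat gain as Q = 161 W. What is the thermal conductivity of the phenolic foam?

ΣR = ΔT/Q = |-28.9 − 20|/161 = 0.3037 K/W
Known resistances:
  R_conv,in = 1/(hA) = 1/(52.6·18.1) = 0.001050 K/W
  R_nickel alloy = L/(kA) = 0.00414/(13.4·18.1) = 1.707×10^-5 K/W
  R_cork board = L/(kA) = 0.0416/(0.0382·18.1) = 0.06017 K/W
R_phenolic foam = ΣR − ΣR_known = 0.3037 − 0.06124 = 0.2425 K/W
L/(kA) = 0.2425 ⇒ k = 0.0851/(0.2425·18.1) = 0.0194 W/m·K

k = 0.0194 W/m·K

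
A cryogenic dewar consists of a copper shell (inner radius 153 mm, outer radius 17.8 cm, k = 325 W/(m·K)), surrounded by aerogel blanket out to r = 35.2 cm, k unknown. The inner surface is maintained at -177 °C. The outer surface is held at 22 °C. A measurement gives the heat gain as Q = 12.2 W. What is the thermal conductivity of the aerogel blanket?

ΣR = ΔT/Q = |-177 − 22|/12.2 = 16.31 K/W
Known resistances:
  R_copper = (1/0.153 − 1/0.178)/(4πk) = 0.9180/(4π·325) = 2.248×10^-4 K/W
R_aerogel blanket = ΣR − ΣR_known = 16.31 − 2.248×10^-4 = 16.31 K/W
(1/r₁−1/r₂)/(4πk) = 16.31 ⇒ k = 2.777/(4π·16.31) = 0.0135 W/m·K

k = 0.0135 W/m·K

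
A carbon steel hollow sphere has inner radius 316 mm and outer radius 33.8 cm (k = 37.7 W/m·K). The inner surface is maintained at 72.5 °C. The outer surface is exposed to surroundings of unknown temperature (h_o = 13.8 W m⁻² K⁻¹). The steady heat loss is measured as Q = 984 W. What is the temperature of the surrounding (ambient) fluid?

T_out = 22.4 °C

Sum the resistances:
  R_carbon steel = (1/0.316 − 1/0.338)/(4πk) = 0.2060/(4π·37.7) = 4.348×10^-4 K/W
  R_conv,out = 1/(4πr²h) = 1/(4π·0.338²·13.8) = 0.05048 K/W
ΣR = 0.05091 K/W
ΔT = Q·ΣR = 984 × 0.05091 = 50.10 K
Heat flows outward, so T_out = T_in − ΔT = 72.5 − 50.10 = 22.4 °C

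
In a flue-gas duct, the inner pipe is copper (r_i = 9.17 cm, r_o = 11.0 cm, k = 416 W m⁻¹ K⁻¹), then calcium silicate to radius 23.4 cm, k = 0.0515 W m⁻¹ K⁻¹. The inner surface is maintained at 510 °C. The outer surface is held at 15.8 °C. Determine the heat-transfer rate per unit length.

Q' = 212 W/m

Treat each layer as a resistance in series:
  R'_copper = ln(0.110/0.0917)/(2πk) = 0.1820/(2π·416) = 6.961×10^-5 m·K/W
  R'_calcium silicate = ln(0.234/0.110)/(2πk) = 0.7548/(2π·0.0515) = 2.333 m·K/W
ΣR = 6.961×10^-5 + 2.333 = 2.333 m·K/W
Q' = ΔT/ΣR = (510 °C − 15.8 °C)/2.333 = 212 W/m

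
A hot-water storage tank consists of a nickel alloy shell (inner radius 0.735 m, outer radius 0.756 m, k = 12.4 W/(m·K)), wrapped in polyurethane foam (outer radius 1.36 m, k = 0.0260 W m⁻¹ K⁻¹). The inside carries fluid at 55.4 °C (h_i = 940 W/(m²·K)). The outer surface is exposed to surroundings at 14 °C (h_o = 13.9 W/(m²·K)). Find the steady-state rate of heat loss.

Q = 23.0 W

Series thermal resistances, inner to outer:
  R_conv,in = 1/(4πr²h) = 1/(4π·0.735²·940) = 1.567×10^-4 K/W
  R_nickel alloy = (1/0.735 − 1/0.756)/(4πk) = 0.03779/(4π·12.4) = 2.425×10^-4 K/W
  R_polyurethane foam = (1/0.756 − 1/1.36)/(4πk) = 0.5875/(4π·0.0260) = 1.798 K/W
  R_conv,out = 1/(4πr²h) = 1/(4π·1.36²·13.9) = 0.003095 K/W
ΣR = 1.567×10^-4 + 2.425×10^-4 + 1.798 + 0.003095 = 1.801 K/W
Q = ΔT/ΣR = (55.4 °C − 14 °C)/1.801 = 23.0 W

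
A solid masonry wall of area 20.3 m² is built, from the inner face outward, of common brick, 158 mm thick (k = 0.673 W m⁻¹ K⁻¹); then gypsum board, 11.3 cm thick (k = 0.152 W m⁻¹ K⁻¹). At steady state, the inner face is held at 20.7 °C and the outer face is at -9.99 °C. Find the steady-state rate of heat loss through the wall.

Q = 637 W

Treat each layer as a resistance in series:
  R_common brick = L/(kA) = 0.158/(0.673·20.3) = 0.01157 K/W
  R_gypsum board = L/(kA) = 0.113/(0.152·20.3) = 0.03662 K/W
ΣR = 0.01157 + 0.03662 = 0.04819 K/W
Q = ΔT/ΣR = (20.7 °C − -9.99 °C)/0.04819 = 637 W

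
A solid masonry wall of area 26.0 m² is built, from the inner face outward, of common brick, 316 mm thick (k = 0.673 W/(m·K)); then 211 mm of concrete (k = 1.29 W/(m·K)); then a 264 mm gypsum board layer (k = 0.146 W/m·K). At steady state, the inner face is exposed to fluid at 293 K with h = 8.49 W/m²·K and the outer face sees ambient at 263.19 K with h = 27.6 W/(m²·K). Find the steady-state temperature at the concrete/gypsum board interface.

T = 284.4 K

Resistance network (inner→outer):
  R_conv,in = 1/(hA) = 1/(8.49·26.0) = 0.004530 K/W
  R_common brick = L/(kA) = 0.316/(0.673·26.0) = 0.01806 K/W
  R_concrete = L/(kA) = 0.211/(1.29·26.0) = 0.006291 K/W
  R_gypsum board = L/(kA) = 0.264/(0.146·26.0) = 0.06955 K/W
  R_conv,out = 1/(hA) = 1/(27.6·26.0) = 0.001394 K/W
ΣR = 0.004530 + 0.01806 + 0.006291 + 0.06955 + 0.001394 = 0.09982 K/W
Q = ΔT/ΣR = (293 K − 263.19 K)/0.09982 = 298.6 W
From the inner boundary to the concrete/gypsum board interface, ΣR_partial = 0.02888 K/W.
T_interface = T_in − Q·ΣR_partial = 293 K − (298.6)(0.02888) = 284.4 K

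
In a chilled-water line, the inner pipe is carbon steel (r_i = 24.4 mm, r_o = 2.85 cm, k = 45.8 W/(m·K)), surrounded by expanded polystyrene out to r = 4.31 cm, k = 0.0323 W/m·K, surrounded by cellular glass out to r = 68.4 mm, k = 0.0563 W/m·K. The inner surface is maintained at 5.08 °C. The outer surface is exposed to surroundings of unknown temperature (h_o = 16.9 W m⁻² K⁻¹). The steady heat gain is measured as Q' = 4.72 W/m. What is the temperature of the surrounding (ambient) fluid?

Sum the resistances:
  R'_carbon steel = ln(0.0285/0.0244)/(2πk) = 0.1553/(2π·45.8) = 5.397×10^-4 m·K/W
  R'_expanded polystyrene = ln(0.0431/0.0285)/(2πk) = 0.4136/(2π·0.0323) = 2.038 m·K/W
  R'_cellular glass = ln(0.0684/0.0431)/(2πk) = 0.4618/(2π·0.0563) = 1.306 m·K/W
  R'_conv,out = 1/(2πr h) = 1/(2π·0.0684·16.9) = 0.1377 m·K/W
ΣR = 3.482 m·K/W
ΔT = Q'·ΣR = 4.72 × 3.482 = 16.44 K
Heat flows inward, so T_out = T_in + ΔT = 5.08 + 16.44 = 21.5 °C

T_out = 21.5 °C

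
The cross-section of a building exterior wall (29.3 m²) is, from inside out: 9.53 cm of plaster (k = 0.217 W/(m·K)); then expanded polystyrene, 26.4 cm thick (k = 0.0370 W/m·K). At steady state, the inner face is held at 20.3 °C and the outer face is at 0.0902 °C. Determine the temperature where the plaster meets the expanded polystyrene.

T = 19.1 °C

Series thermal resistances, inner to outer:
  R_plaster = L/(kA) = 0.0953/(0.217·29.3) = 0.01499 K/W
  R_expanded polystyrene = L/(kA) = 0.264/(0.0370·29.3) = 0.2435 K/W
ΣR = 0.01499 + 0.2435 = 0.2585 K/W
Q = ΔT/ΣR = (20.3 °C − 0.0902 °C)/0.2585 = 78.18 W
From the inner boundary to the plaster/expanded polystyrene interface, ΣR_partial = 0.01499 K/W.
T_interface = T_in − Q·ΣR_partial = 20.3 °C − (78.18)(0.01499) = 19.1 °C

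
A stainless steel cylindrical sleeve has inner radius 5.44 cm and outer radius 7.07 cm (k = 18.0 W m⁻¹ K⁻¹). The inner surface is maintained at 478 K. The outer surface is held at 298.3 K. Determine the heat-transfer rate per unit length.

Q' = 77500 W/m

Q' = 2πk·ΔT/ln(r₂/r₁) = 2π × 18.0 × 179.7 / ln(0.0707/0.0544) = 77500 W/m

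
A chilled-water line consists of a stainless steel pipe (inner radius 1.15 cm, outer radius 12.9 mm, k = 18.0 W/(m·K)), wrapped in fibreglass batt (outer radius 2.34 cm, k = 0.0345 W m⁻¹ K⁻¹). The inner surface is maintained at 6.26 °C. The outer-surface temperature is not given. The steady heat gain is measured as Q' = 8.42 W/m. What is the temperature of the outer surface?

Sum the resistances:
  R'_stainless steel = ln(0.0129/0.0115)/(2πk) = 0.1149/(2π·18.0) = 0.001016 m·K/W
  R'_fibreglass batt = ln(0.0234/0.0129)/(2πk) = 0.5955/(2π·0.0345) = 2.747 m·K/W
ΣR = 2.748 m·K/W
ΔT = Q'·ΣR = 8.42 × 2.748 = 23.14 K
Heat flows inward, so T_out = T_in + ΔT = 6.26 + 23.14 = 29.4 °C

T_out = 29.4 °C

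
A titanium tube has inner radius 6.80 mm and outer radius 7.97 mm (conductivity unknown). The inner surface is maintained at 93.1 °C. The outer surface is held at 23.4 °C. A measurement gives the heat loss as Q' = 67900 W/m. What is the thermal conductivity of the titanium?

k = 24.6 W/m·K

ΣR = ΔT/Q' = |93.1 − 23.4|/67900 = 0.001027 m·K/W
ln(r₂/r₁)/(2πk) = 0.001027 ⇒ k = 0.1588/(2π·0.001027) = 24.6 W/m·K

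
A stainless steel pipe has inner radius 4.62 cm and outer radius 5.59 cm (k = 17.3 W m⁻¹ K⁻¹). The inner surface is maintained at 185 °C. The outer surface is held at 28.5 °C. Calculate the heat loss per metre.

Q' = 2πk·ΔT/ln(r₂/r₁) = 2π × 17.3 × 156.5 / ln(0.0559/0.0462) = 89300 W/m

Q' = 89.3 kW/m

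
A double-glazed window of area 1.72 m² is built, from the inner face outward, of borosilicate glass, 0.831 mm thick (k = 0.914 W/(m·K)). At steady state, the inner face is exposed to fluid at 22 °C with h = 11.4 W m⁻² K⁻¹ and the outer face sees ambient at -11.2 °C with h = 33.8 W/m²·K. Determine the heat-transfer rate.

Q = 483 W

Treat each layer as a resistance in series:
  R_conv,in = 1/(hA) = 1/(11.4·1.72) = 0.05100 K/W
  R_borosilicate glass = L/(kA) = 8.31×10^-4/(0.914·1.72) = 5.286×10^-4 K/W
  R_conv,out = 1/(hA) = 1/(33.8·1.72) = 0.01720 K/W
ΣR = 0.05100 + 5.286×10^-4 + 0.01720 = 0.06873 K/W
Q = ΔT/ΣR = (22 °C − -11.2 °C)/0.06873 = 483 W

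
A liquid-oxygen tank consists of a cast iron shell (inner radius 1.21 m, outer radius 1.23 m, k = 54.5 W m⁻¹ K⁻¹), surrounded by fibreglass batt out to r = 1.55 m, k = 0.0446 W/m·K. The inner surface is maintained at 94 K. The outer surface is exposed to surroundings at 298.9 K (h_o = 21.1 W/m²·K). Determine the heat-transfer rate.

Series thermal resistances, inner to outer:
  R_cast iron = (1/1.21 − 1/1.23)/(4πk) = 0.01344/(4π·54.5) = 1.962×10^-5 K/W
  R_fibreglass batt = (1/1.23 − 1/1.55)/(4πk) = 0.1678/(4π·0.0446) = 0.2995 K/W
  R_conv,out = 1/(4πr²h) = 1/(4π·1.55²·21.1) = 0.001570 K/W
ΣR = 1.962×10^-5 + 0.2995 + 0.001570 = 0.3011 K/W
Q = ΔT/ΣR = (94 K − 298.9 K)/0.3011 = -681 W
(Negative Q ⇒ heat flows inward; heat gain = 681 W.)

Q = 681 W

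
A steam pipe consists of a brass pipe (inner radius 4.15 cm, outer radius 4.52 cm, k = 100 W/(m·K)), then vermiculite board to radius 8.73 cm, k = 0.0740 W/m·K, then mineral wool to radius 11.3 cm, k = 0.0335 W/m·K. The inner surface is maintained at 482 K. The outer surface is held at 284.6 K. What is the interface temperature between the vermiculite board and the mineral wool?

T = 376 K

Series thermal resistances, inner to outer:
  R'_brass = ln(0.0452/0.0415)/(2πk) = 0.08540/(2π·100) = 1.359×10^-4 m·K/W
  R'_vermiculite board = ln(0.0873/0.0452)/(2πk) = 0.6583/(2π·0.0740) = 1.416 m·K/W
  R'_mineral wool = ln(0.113/0.0873)/(2πk) = 0.2580/(2π·0.0335) = 1.226 m·K/W
ΣR = 1.359×10^-4 + 1.416 + 1.226 = 2.642 m·K/W
Q' = ΔT/ΣR = (482 K − 284.6 K)/2.642 = 74.72 W/m
From the inner boundary to the vermiculite board/mineral wool interface, ΣR_partial = 1.416 m·K/W.
T_interface = T_in − Q'·ΣR_partial = 482 K − (74.72)(1.416) = 376 K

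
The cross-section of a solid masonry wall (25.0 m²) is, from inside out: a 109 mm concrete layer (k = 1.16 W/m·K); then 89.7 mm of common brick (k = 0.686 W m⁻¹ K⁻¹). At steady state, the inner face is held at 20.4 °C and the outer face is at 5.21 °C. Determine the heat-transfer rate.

Q = 1690 W

Series thermal resistances, inner to outer:
  R_concrete = L/(kA) = 0.109/(1.16·25.0) = 0.003759 K/W
  R_common brick = L/(kA) = 0.0897/(0.686·25.0) = 0.005230 K/W
ΣR = 0.003759 + 0.005230 = 0.008989 K/W
Q = ΔT/ΣR = (20.4 °C − 5.21 °C)/0.008989 = 1690 W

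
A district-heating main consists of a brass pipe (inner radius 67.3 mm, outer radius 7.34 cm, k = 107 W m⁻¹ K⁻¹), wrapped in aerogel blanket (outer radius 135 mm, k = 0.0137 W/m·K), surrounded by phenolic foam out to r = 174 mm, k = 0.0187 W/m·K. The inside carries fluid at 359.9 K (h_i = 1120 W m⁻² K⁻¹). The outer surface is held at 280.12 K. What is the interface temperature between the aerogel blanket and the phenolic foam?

T = 298.8 K

Resistance network (inner→outer):
  R'_conv,in = 1/(2πr h) = 1/(2π·0.0673·1120) = 0.002111 m·K/W
  R'_brass = ln(0.0734/0.0673)/(2πk) = 0.08676/(2π·107) = 1.291×10^-4 m·K/W
  R'_aerogel blanket = ln(0.135/0.0734)/(2πk) = 0.6094/(2π·0.0137) = 7.079 m·K/W
  R'_phenolic foam = ln(0.174/0.135)/(2πk) = 0.2538/(2π·0.0187) = 2.160 m·K/W
ΣR = 0.002111 + 1.291×10^-4 + 7.079 + 2.160 = 9.241 m·K/W
Q' = ΔT/ΣR = (359.9 K − 280.12 K)/9.241 = 8.633 W/m
From the inner boundary to the aerogel blanket/phenolic foam interface, ΣR_partial = 7.081 m·K/W.
T_interface = T_in − Q'·ΣR_partial = 359.9 K − (8.633)(7.081) = 298.8 K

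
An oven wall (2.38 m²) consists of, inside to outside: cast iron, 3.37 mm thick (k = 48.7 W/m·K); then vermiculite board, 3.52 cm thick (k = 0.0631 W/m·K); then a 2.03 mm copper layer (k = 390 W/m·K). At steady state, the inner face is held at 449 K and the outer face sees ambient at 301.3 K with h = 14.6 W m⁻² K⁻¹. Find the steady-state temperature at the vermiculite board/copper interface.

Treat each layer as a resistance in series:
  R_cast iron = L/(kA) = 0.00337/(48.7·2.38) = 2.908×10^-5 K/W
  R_vermiculite board = L/(kA) = 0.0352/(0.0631·2.38) = 0.2344 K/W
  R_copper = L/(kA) = 0.00203/(390·2.38) = 2.187×10^-6 K/W
  R_conv,out = 1/(hA) = 1/(14.6·2.38) = 0.02878 K/W
ΣR = 2.908×10^-5 + 0.2344 + 2.187×10^-6 + 0.02878 = 0.2632 K/W
Q = ΔT/ΣR = (449 K − 301.3 K)/0.2632 = 561.2 W
From the inner boundary to the vermiculite board/copper interface, ΣR_partial = 0.2344 K/W.
T_interface = T_in − Q·ΣR_partial = 449 K − (561.2)(0.2344) = 317.5 K

T = 317.5 K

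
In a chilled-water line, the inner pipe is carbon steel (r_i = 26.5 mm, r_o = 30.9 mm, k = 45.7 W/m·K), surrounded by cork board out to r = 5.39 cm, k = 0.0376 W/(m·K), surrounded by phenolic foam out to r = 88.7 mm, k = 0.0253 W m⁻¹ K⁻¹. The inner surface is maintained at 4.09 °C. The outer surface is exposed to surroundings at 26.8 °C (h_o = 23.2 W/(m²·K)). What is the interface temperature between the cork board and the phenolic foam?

Resistance network (inner→outer):
  R'_carbon steel = ln(0.0309/0.0265)/(2πk) = 0.1536/(2π·45.7) = 5.350×10^-4 m·K/W
  R'_cork board = ln(0.0539/0.0309)/(2πk) = 0.5564/(2π·0.0376) = 2.355 m·K/W
  R'_phenolic foam = ln(0.0887/0.0539)/(2πk) = 0.4981/(2π·0.0253) = 3.134 m·K/W
  R'_conv,out = 1/(2πr h) = 1/(2π·0.0887·23.2) = 0.07734 m·K/W
ΣR = 5.350×10^-4 + 2.355 + 3.134 + 0.07734 = 5.567 m·K/W
Q' = ΔT/ΣR = (4.09 °C − 26.8 °C)/5.567 = -4.079 W/m
From the inner boundary to the cork board/phenolic foam interface, ΣR_partial = 2.356 m·K/W.
T_interface = T_in − Q'·ΣR_partial = 4.09 °C − (-4.079)(2.356) = 13.7 °C

T = 13.7 °C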